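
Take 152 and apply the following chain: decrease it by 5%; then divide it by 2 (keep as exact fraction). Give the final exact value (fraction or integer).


Start with 152.
Step 1: Decrease by 5%: 152 * 95/100 = 722/5
Step 2: Divide by 2: 722/5 / 2 = 361/5
Final result = 361/5

361/5


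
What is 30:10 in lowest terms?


Find GCD(30, 10)
GCD = 10
Divide both by 10: 30/10 = 3, 10/10 = 1
Simplified ratio = 3:1

3:1


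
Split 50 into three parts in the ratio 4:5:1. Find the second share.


Ratio = 4:5:1
Total parts = 4 + 5 + 1 = 10
Value per part = 50 / 10 = 5
First share = 4 * 5 = 20
Middle share = 5 * 5 = 25
Third share = 1 * 5 = 5

25


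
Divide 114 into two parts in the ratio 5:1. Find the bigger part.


Total parts = 5 + 1 = 6
Value per part = 114 / 6 = 19
First share = 5 * 19 = 95
Second share = 1 * 19 = 19
Larger share = 95

95


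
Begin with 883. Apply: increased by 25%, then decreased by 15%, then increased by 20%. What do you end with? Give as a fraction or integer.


Start: 883
Step 1: increase by 25% => multiply by 125/100
  883 * 125/100 = 4415/4
Step 2: decrease by 15% => multiply by 85/100
  4415/4 * 85/100 = 15011/16
Step 3: increase by 20% => multiply by 120/100
  15011/16 * 120/100 = 45033/40
Final value = 45033/40

45033/40


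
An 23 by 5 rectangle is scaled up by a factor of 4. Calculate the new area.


Original dimensions: 23 x 5
Enlargement factor = 4
New width = 23 * 4 = 92
New height = 5 * 4 = 20
New area = 92 * 20 = 1840

1840


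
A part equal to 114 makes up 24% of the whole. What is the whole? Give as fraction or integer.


Given: 114 is 24% of the whole
Set up: 114 = 24/100 * whole
whole = 114 * 100 / 24
whole = 11400 / 24
whole = 475

475


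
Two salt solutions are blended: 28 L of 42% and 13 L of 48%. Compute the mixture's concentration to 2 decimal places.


Solute in mixture 1 = 42% of 28 L = 28*42/100 = 294/25 L
Solute in mixture 2 = 48% of 13 L = 13*48/100 = 156/25 L
Total solute = 294/25 + 156/25 = 18 L
Total volume = 28 + 13 = 41 L
Final concentration = 18/41 * 100 = 43.90%

43.90


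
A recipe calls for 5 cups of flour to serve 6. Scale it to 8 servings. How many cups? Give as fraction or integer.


Original: 5 cups for 6 servings
Target servings = 8
Scaling factor = 8/6
New amount = 5 * 8/6
= 40/6
= 20/3 cups

20/3


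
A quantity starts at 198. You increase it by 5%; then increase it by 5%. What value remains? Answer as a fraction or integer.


Start with 198.
Step 1: Increase by 5%: 198 * 105/100 = 2079/10
Step 2: Increase by 5%: 2079/10 * 105/100 = 43659/200
Final result = 43659/200

43659/200


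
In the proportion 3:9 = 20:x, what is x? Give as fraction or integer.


Setting up: 3/9 = 20/x
Cross multiply: 3 * x = 9 * 20
3x = 180
x = 180/3
x = 60

60


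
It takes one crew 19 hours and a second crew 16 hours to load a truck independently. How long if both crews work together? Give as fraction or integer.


Rate of A = 1/19 job per hour
Rate of B = 1/16 job per hour
Combined rate = 1/19 + 1/16
Find common denominator: (16 + 19)/(19*16) = 35/304
Combined rate = 35/304 job per hour
Time together = 1 / (35/304) = 304/35 hours

304/35


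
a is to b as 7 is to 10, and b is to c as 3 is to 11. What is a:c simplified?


Given a:b = 7:10 and b:c = 3:11
Make b consistent. Multiply first ratio by 3: a:b = 21:30
Multiply second ratio by 10: b:c = 30:110
Now b = 30 in both, so a:b:c = 21:30:110
Therefore a:c = 21:110
Simplify by GCD: a:c = 21:110

21:110


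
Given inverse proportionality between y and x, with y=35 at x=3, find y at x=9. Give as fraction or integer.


Inverse proportion: y = k/x
Find k: k = 3 * 35 = 105
Compute y at x=9: y = 105/9
y = 35/3

35/3


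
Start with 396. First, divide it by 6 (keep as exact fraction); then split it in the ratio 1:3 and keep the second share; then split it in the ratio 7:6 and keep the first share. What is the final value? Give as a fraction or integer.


Start with 396.
Step 1: Divide by 6: 396 / 6 = 66
Step 2: Split 1:3, second share = 66 * 3/4 = 99/2
Step 3: Split 7:6, first share = 99/2 * 7/13 = 693/26
Final result = 693/26

693/26


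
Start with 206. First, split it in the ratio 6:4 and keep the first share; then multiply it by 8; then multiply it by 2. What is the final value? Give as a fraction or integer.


Start with 206.
Step 1: Split 6:4, first share = 206 * 6/10 = 618/5
Step 2: Multiply by 8: 618/5 * 8 = 4944/5
Step 3: Multiply by 2: 4944/5 * 2 = 9888/5
Final result = 9888/5

9888/5


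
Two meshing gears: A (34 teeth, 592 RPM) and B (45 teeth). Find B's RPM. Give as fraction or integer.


Gear ratio: teeth_A * RPM_A = teeth_B * RPM_B
34 * 592 = 45 * RPM_B
20128 = 45 * RPM_B
RPM_B = 20128 / 45
RPM_B = 20128/45

20128/45


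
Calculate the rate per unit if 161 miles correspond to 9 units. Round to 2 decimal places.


Total miles = 161
Number of units = 9
Unit rate = 161 / 9
= 17.89 miles per unit

17.89


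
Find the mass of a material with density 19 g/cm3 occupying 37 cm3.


Using mass = density * volume
Density = 19 g/cm3
Volume = 37 cm3
Mass = 19 * 37
= 703 g

703


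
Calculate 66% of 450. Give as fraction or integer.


Compute 66% of 450
Convert percentage: 66% = 66/100
Multiply: 450 * 66/100
= 29700/100
= 297

297


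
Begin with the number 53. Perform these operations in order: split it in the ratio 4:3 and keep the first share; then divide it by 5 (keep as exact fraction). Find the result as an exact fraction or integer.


Start with 53.
Step 1: Split 4:3, first share = 53 * 4/7 = 212/7
Step 2: Divide by 5: 212/7 / 5 = 212/35
Final result = 212/35

212/35


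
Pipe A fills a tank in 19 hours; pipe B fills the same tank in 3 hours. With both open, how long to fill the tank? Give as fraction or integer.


Rate of A = 1/19 job per hour
Rate of B = 1/3 job per hour
Combined rate = 1/19 + 1/3
Find common denominator: (3 + 19)/(19*3) = 22/57
Combined rate = 22/57 job per hour
Time together = 1 / (22/57) = 57/22 hours

57/22


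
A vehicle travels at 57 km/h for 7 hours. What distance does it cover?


Using distance = speed * time
Speed = 57 km/h
Time = 7 hours
Distance = 57 * 7
= 399 km

399


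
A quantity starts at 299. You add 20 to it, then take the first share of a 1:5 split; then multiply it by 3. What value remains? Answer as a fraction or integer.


Start with 299.
Step 1: Add 20: 299+20=319; split 1:5 first = 319*1/6 = 319/6
Step 2: Multiply by 3: 319/6 * 3 = 319/2
Final result = 319/2

319/2


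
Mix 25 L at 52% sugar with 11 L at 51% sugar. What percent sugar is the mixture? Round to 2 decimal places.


Solute in mixture 1 = 52% of 25 L = 25*52/100 = 13 L
Solute in mixture 2 = 51% of 11 L = 11*51/100 = 561/100 L
Total solute = 13 + 561/100 = 1861/100 L
Total volume = 25 + 11 = 36 L
Final concentration = 1861/100/36 * 100 = 51.69%

51.69


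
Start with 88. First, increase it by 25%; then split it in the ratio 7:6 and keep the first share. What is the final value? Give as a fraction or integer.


Start with 88.
Step 1: Increase by 25%: 88 * 125/100 = 110
Step 2: Split 7:6, first share = 110 * 7/13 = 770/13
Final result = 770/13

770/13


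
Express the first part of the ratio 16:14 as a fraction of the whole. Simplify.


Total parts = 16 + 14 = 30
First part fraction = 16/30
Simplify: 16/30 = 8/15

8/15


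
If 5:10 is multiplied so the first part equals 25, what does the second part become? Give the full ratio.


Original ratio: 5:10
First term target: 25
Scale factor = 25 / 5 = 5
Multiply second term: 10 * 5 = 50
Equivalent ratio = 25:50

25:50


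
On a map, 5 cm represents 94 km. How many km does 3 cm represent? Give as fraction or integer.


Map scale: 5 cm = 94 km
Measured distance on map = 3 cm
Set up proportion: 3 * 94 / 5
= 282 / 5
= 282/5 km

282/5


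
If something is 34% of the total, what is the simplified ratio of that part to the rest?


Part = 34%, Remainder = 66%
Ratio = 34:66
GCD(34, 66) = 2
Simplify: 17:33 = 17:33

17:33


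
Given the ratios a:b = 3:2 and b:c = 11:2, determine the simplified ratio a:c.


Given a:b = 3:2 and b:c = 11:2
Make b consistent. Multiply first ratio by 11: a:b = 33:22
Multiply second ratio by 2: b:c = 22:4
Now b = 22 in both, so a:b:c = 33:22:4
Therefore a:c = 33:4
Simplify by GCD: a:c = 33:4

33:4


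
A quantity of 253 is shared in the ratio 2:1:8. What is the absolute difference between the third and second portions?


Total parts = 2 + 1 + 8 = 11
Value per part = 253 / 11 = 23
Shares: 2*23=46, 1*23=23, 8*23=184
Third share = 184, second share = 23
Difference = |184 - 23| = 161

161


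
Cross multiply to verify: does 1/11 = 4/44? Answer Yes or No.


Cross multiply to check 1/11 = 4/44
Left cross product: 1 * 44 = 44
Right cross product: 11 * 4 = 44
44 = 44
Equal, so proportions match => Yes

Yes


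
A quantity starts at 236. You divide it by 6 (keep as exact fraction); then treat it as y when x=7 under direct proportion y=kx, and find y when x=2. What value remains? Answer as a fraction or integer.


Start with 236.
Step 1: Divide by 6: 236 / 6 = 118/3
Step 2: Direct prop: k = (118/3)/7; new y = k*2 = 118/3*2/7 = 236/21
Final result = 236/21

236/21


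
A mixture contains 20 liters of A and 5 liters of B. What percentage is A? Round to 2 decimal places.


Volume of A = 20 L
Volume of B = 5 L
Total volume = 20 + 5 = 25 L
Percentage of A = (20/25) * 100
= 80.00%

80.00


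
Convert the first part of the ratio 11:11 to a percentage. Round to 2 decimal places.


Total parts = 11 + 11 = 22
First part fraction = 11/22
Percentage = (11/22) * 100
= 0.5 * 100
= 50.00%

50.00


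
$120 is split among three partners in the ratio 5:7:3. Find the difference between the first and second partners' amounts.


Total parts = 5 + 7 + 3 = 15
Value per part = 120 / 15 = 8
Shares: 5*8=40, 7*8=56, 3*8=24
First share = 40, second share = 56
Difference = |40 - 56| = 16

16


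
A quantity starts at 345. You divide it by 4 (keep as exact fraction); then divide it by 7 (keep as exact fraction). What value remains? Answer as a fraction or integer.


Start with 345.
Step 1: Divide by 4: 345 / 4 = 345/4
Step 2: Divide by 7: 345/4 / 7 = 345/28
Final result = 345/28

345/28


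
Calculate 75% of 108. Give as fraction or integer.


Compute 75% of 108
Convert percentage: 75% = 75/100
Multiply: 108 * 75/100
= 8100/100
= 81

81


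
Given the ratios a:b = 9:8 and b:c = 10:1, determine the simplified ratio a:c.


Given a:b = 9:8 and b:c = 10:1
Make b consistent. Multiply first ratio by 10: a:b = 90:80
Multiply second ratio by 8: b:c = 80:8
Now b = 80 in both, so a:b:c = 90:80:8
Therefore a:c = 90:8
Simplify by GCD: a:c = 45:4

45:4


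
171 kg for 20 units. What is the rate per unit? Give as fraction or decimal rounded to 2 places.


Total kg = 171
Number of units = 20
Unit rate = 171 / 20
= 8.55 kg per unit

8.55


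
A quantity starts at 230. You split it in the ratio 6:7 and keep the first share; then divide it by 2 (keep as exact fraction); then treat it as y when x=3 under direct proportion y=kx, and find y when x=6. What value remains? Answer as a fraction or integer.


Start with 230.
Step 1: Split 6:7, first share = 230 * 6/13 = 1380/13
Step 2: Divide by 2: 1380/13 / 2 = 690/13
Step 3: Direct prop: k = (690/13)/3; new y = k*6 = 690/13*6/3 = 1380/13
Final result = 1380/13

1380/13


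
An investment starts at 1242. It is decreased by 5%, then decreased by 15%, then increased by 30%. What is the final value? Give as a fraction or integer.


Start: 1242
Step 1: decrease by 5% => multiply by 95/100
  1242 * 95/100 = 11799/10
Step 2: decrease by 15% => multiply by 85/100
  11799/10 * 85/100 = 200583/200
Step 3: increase by 30% => multiply by 130/100
  200583/200 * 130/100 = 2607579/2000
Final value = 2607579/2000

2607579/2000


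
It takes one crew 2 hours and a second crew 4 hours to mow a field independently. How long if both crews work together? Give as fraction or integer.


Rate of A = 1/2 job per hour
Rate of B = 1/4 job per hour
Combined rate = 1/2 + 1/4
Find common denominator: (4 + 2)/(2*4) = 6/8
Combined rate = 3/4 job per hour
Time together = 1 / (3/4) = 4/3 hours

4/3


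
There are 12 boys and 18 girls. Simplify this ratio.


Find GCD(12, 18)
GCD = 6
Divide both by 6: 12/6 = 2, 18/6 = 3
Simplified ratio = 2:3

2:3


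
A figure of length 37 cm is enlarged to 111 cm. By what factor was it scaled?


Original length = 37 cm
Scaled length = 111 cm
Scale factor = 111 / 37
= 3

3


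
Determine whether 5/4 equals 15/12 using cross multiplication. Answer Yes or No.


Cross multiply to check 5/4 = 15/12
Left cross product: 5 * 12 = 60
Right cross product: 4 * 15 = 60
60 = 60
Equal, so proportions match => Yes

Yes


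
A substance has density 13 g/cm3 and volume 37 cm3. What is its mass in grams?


Using mass = density * volume
Density = 13 g/cm3
Volume = 37 cm3
Mass = 13 * 37
= 481 g

481


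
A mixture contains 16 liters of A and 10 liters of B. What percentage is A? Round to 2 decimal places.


Volume of A = 16 L
Volume of B = 10 L
Total volume = 16 + 10 = 26 L
Percentage of A = (16/26) * 100
= 61.54%

61.54


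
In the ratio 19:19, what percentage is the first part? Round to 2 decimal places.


Total parts = 19 + 19 = 38
First part fraction = 19/38
Percentage = (19/38) * 100
= 0.5 * 100
= 50.00%

50.00


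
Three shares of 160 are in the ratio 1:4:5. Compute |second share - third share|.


Total parts = 1 + 4 + 5 = 10
Value per part = 160 / 10 = 16
Shares: 1*16=16, 4*16=64, 5*16=80
Second share = 64, third share = 80
Difference = |64 - 80| = 16

16


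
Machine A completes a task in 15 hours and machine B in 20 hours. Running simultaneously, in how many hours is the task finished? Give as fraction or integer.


Rate of A = 1/15 job per hour
Rate of B = 1/20 job per hour
Combined rate = 1/15 + 1/20
Find common denominator: (20 + 15)/(15*20) = 35/300
Combined rate = 7/60 job per hour
Time together = 1 / (7/60) = 60/7 hours

60/7


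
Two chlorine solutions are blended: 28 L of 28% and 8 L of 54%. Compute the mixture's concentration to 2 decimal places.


Solute in mixture 1 = 28% of 28 L = 28*28/100 = 196/25 L
Solute in mixture 2 = 54% of 8 L = 8*54/100 = 108/25 L
Total solute = 196/25 + 108/25 = 304/25 L
Total volume = 28 + 8 = 36 L
Final concentration = 304/25/36 * 100 = 33.78%

33.78


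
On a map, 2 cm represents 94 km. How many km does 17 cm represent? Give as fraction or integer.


Map scale: 2 cm = 94 km
Measured distance on map = 17 cm
Set up proportion: 17 * 94 / 2
= 1598 / 2
= 799 km

799


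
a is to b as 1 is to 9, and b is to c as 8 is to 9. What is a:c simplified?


Given a:b = 1:9 and b:c = 8:9
Make b consistent. Multiply first ratio by 8: a:b = 8:72
Multiply second ratio by 9: b:c = 72:81
Now b = 72 in both, so a:b:c = 8:72:81
Therefore a:c = 8:81
Simplify by GCD: a:c = 8:81

8:81


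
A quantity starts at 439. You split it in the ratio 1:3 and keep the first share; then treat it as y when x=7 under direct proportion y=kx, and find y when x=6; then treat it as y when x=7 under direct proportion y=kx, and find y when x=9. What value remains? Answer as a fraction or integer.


Start with 439.
Step 1: Split 1:3, first share = 439 * 1/4 = 439/4
Step 2: Direct prop: k = (439/4)/7; new y = k*6 = 439/4*6/7 = 1317/14
Step 3: Direct prop: k = (1317/14)/7; new y = k*9 = 1317/14*9/7 = 11853/98
Final result = 11853/98

11853/98


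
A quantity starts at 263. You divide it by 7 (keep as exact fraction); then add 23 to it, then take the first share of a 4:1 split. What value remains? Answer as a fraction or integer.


Start with 263.
Step 1: Divide by 7: 263 / 7 = 263/7
Step 2: Add 23: 263/7+23=424/7; split 4:1 first = 424/7*4/5 = 1696/35
Final result = 1696/35

1696/35


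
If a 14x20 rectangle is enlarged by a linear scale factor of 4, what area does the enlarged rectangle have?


Original dimensions: 14 x 20
Enlargement factor = 4
New width = 14 * 4 = 56
New height = 20 * 4 = 80
New area = 56 * 80 = 4480

4480


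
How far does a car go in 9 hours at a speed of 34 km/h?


Using distance = speed * time
Speed = 34 km/h
Time = 9 hours
Distance = 34 * 9
= 306 km

306


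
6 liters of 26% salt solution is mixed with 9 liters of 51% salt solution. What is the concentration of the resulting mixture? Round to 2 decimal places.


Solute in mixture 1 = 26% of 6 L = 6*26/100 = 39/25 L
Solute in mixture 2 = 51% of 9 L = 9*51/100 = 459/100 L
Total solute = 39/25 + 459/100 = 123/20 L
Total volume = 6 + 9 = 15 L
Final concentration = 123/20/15 * 100 = 41.00%

41.00


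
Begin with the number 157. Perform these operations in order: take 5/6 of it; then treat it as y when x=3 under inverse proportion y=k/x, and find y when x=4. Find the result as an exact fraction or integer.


Start with 157.
Step 1: Take 5/6: 157 * 5/6 = 785/6
Step 2: Inverse prop: k = (785/6)*3; new y = k/4 = 785/6*3/4 = 785/8
Final result = 785/8

785/8


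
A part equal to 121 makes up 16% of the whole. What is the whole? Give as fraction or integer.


Given: 121 is 16% of the whole
Set up: 121 = 16/100 * whole
whole = 121 * 100 / 16
whole = 12100 / 16
whole = 3025/4

3025/4


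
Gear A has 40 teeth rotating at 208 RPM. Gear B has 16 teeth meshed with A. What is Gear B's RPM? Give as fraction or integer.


Gear ratio: teeth_A * RPM_A = teeth_B * RPM_B
40 * 208 = 16 * RPM_B
8320 = 16 * RPM_B
RPM_B = 8320 / 16
RPM_B = 520

520


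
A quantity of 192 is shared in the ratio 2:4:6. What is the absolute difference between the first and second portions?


Total parts = 2 + 4 + 6 = 12
Value per part = 192 / 12 = 16
Shares: 2*16=32, 4*16=64, 6*16=96
First share = 32, second share = 64
Difference = |32 - 64| = 32

32


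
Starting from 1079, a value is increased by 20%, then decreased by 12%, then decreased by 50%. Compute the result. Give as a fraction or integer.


Start: 1079
Step 1: increase by 20% => multiply by 120/100
  1079 * 120/100 = 6474/5
Step 2: decrease by 12% => multiply by 88/100
  6474/5 * 88/100 = 142428/125
Step 3: decrease by 50% => multiply by 50/100
  142428/125 * 50/100 = 71214/125
Final value = 71214/125

71214/125


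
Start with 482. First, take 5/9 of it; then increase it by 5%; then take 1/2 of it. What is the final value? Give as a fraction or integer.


Start with 482.
Step 1: Take 5/9: 482 * 5/9 = 2410/9
Step 2: Increase by 5%: 2410/9 * 105/100 = 1687/6
Step 3: Take 1/2: 1687/6 * 1/2 = 1687/12
Final result = 1687/12

1687/12


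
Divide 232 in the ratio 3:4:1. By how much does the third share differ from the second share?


Total parts = 3 + 4 + 1 = 8
Value per part = 232 / 8 = 29
Shares: 3*29=87, 4*29=116, 1*29=29
Third share = 29, second share = 116
Difference = |29 - 116| = 87

87


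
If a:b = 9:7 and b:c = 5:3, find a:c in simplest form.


Given a:b = 9:7 and b:c = 5:3
Make b consistent. Multiply first ratio by 5: a:b = 45:35
Multiply second ratio by 7: b:c = 35:21
Now b = 35 in both, so a:b:c = 45:35:21
Therefore a:c = 45:21
Simplify by GCD: a:c = 15:7

15:7


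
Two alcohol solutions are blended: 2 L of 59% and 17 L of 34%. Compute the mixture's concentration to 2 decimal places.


Solute in mixture 1 = 59% of 2 L = 2*59/100 = 59/50 L
Solute in mixture 2 = 34% of 17 L = 17*34/100 = 289/50 L
Total solute = 59/50 + 289/50 = 174/25 L
Total volume = 2 + 17 = 19 L
Final concentration = 174/25/19 * 100 = 36.63%

36.63


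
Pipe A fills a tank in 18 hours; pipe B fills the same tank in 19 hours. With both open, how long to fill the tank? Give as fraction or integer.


Rate of A = 1/18 job per hour
Rate of B = 1/19 job per hour
Combined rate = 1/18 + 1/19
Find common denominator: (19 + 18)/(18*19) = 37/342
Combined rate = 37/342 job per hour
Time together = 1 / (37/342) = 342/37 hours

342/37


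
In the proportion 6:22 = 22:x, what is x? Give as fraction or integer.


Setting up: 6/22 = 22/x
Cross multiply: 6 * x = 22 * 22
6x = 484
x = 484/6
x = 242/3

242/3


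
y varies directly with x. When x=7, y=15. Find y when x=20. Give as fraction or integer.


Direct proportion: y = kx
Find k: k = 15/7 = 15/7
Compute y at x=20: y = 15/7 * 20
y = 300/7

300/7


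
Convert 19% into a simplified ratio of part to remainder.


Part = 19%, Remainder = 81%
Ratio = 19:81
GCD(19, 81) = 1
Simplify: 19:81 = 19:81

19:81


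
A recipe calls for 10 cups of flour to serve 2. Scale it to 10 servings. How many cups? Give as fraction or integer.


Original: 10 cups for 2 servings
Target servings = 10
Scaling factor = 10/2
New amount = 10 * 10/2
= 100/2
= 50 cups

50


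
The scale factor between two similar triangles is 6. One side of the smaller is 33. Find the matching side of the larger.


Similar triangles have proportional sides
Scale factor = 6
Smaller side = 33
Corresponding larger side = 33 * 6
= 198

198


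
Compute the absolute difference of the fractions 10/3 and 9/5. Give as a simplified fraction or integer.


Simplify: 10/3 = 10/3 and 9/5 = 9/5
Find common denominator: LCD = 15
Convert: 50/15 and 27/15
Difference = |50 - 27|/15 = 23/15
Simplified = 23/15

23/15


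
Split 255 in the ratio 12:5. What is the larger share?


Total parts = 12 + 5 = 17
Value per part = 255 / 17 = 15
First share = 12 * 15 = 180
Second share = 5 * 15 = 75
Larger share = 180

180


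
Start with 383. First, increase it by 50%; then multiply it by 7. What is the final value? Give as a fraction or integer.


Start with 383.
Step 1: Increase by 50%: 383 * 150/100 = 1149/2
Step 2: Multiply by 7: 1149/2 * 7 = 8043/2
Final result = 8043/2

8043/2


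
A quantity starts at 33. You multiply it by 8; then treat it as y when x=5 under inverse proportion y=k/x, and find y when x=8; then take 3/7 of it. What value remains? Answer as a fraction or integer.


Start with 33.
Step 1: Multiply by 8: 33 * 8 = 264
Step 2: Inverse prop: k = (264)*5; new y = k/8 = 264*5/8 = 165
Step 3: Take 3/7: 165 * 3/7 = 495/7
Final result = 495/7

495/7


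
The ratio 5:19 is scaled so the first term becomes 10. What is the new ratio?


Original ratio: 5:19
First term target: 10
Scale factor = 10 / 5 = 2
Multiply second term: 19 * 2 = 38
Equivalent ratio = 10:38

10:38


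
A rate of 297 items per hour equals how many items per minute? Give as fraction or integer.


Converting from per hour to per minute
Rate = 297 items per hour
Divide by 60: 297/60
= 99/20 items per minute

99/20


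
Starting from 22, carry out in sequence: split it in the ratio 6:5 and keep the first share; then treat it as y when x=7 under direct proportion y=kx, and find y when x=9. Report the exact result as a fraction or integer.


Start with 22.
Step 1: Split 6:5, first share = 22 * 6/11 = 12
Step 2: Direct prop: k = (12)/7; new y = k*9 = 12*9/7 = 108/7
Final result = 108/7

108/7


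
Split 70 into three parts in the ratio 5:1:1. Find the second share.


Ratio = 5:1:1
Total parts = 5 + 1 + 1 = 7
Value per part = 70 / 7 = 10
First share = 5 * 10 = 50
Middle share = 1 * 10 = 10
Third share = 1 * 10 = 10

10


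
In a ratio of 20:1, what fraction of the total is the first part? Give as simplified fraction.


Total parts = 20 + 1 = 21
First part fraction = 20/21
Simplify: 20/21 = 20/21

20/21


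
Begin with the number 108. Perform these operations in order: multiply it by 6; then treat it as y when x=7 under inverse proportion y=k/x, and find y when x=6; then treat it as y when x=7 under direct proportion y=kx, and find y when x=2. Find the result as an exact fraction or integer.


Start with 108.
Step 1: Multiply by 6: 108 * 6 = 648
Step 2: Inverse prop: k = (648)*7; new y = k/6 = 648*7/6 = 756
Step 3: Direct prop: k = (756)/7; new y = k*2 = 756*2/7 = 216
Final result = 216

216


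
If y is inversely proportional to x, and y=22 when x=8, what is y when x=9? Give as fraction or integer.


Inverse proportion: y = k/x
Find k: k = 8 * 22 = 176
Compute y at x=9: y = 176/9
y = 176/9

176/9


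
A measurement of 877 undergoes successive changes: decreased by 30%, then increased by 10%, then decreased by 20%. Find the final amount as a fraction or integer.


Start: 877
Step 1: decrease by 30% => multiply by 70/100
  877 * 70/100 = 6139/10
Step 2: increase by 10% => multiply by 110/100
  6139/10 * 110/100 = 67529/100
Step 3: decrease by 20% => multiply by 80/100
  67529/100 * 80/100 = 67529/125
Final value = 67529/125

67529/125


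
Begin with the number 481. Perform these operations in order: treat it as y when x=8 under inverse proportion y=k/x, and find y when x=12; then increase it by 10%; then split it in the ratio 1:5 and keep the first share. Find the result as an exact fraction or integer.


Start with 481.
Step 1: Inverse prop: k = (481)*8; new y = k/12 = 481*8/12 = 962/3
Step 2: Increase by 10%: 962/3 * 110/100 = 5291/15
Step 3: Split 1:5, first share = 5291/15 * 1/6 = 5291/90
Final result = 5291/90

5291/90


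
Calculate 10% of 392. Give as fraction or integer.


Compute 10% of 392
Convert percentage: 10% = 10/100
Multiply: 392 * 10/100
= 3920/100
= 196/5

196/5


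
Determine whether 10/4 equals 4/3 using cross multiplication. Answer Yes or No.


Cross multiply to check 10/4 = 4/3
Left cross product: 10 * 3 = 30
Right cross product: 4 * 4 = 16
30 != 16
Not equal, so proportions differ => No

No


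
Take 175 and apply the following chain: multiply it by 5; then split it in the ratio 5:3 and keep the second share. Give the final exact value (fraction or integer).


Start with 175.
Step 1: Multiply by 5: 175 * 5 = 875
Step 2: Split 5:3, second share = 875 * 3/8 = 2625/8
Final result = 2625/8

2625/8


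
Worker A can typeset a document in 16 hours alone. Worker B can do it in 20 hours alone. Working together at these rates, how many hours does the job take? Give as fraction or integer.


Rate of A = 1/16 job per hour
Rate of B = 1/20 job per hour
Combined rate = 1/16 + 1/20
Find common denominator: (20 + 16)/(16*20) = 36/320
Combined rate = 9/80 job per hour
Time together = 1 / (9/80) = 80/9 hours

80/9


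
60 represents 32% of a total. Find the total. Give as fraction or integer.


Given: 60 is 32% of the whole
Set up: 60 = 32/100 * whole
whole = 60 * 100 / 32
whole = 6000 / 32
whole = 375/2

375/2


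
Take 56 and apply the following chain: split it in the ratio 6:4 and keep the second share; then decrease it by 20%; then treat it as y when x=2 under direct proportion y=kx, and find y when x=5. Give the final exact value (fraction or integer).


Start with 56.
Step 1: Split 6:4, second share = 56 * 4/10 = 112/5
Step 2: Decrease by 20%: 112/5 * 80/100 = 448/25
Step 3: Direct prop: k = (448/25)/2; new y = k*5 = 448/25*5/2 = 224/5
Final result = 224/5

224/5


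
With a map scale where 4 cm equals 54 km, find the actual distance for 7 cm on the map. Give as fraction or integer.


Map scale: 4 cm = 54 km
Measured distance on map = 7 cm
Set up proportion: 7 * 54 / 4
= 378 / 4
= 189/2 km

189/2


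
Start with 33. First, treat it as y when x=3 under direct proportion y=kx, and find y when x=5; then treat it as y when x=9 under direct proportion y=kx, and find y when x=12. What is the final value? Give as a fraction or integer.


Start with 33.
Step 1: Direct prop: k = (33)/3; new y = k*5 = 33*5/3 = 55
Step 2: Direct prop: k = (55)/9; new y = k*12 = 55*12/9 = 220/3
Final result = 220/3

220/3


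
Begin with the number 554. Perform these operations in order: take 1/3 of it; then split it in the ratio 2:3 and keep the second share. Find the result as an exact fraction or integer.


Start with 554.
Step 1: Take 1/3: 554 * 1/3 = 554/3
Step 2: Split 2:3, second share = 554/3 * 3/5 = 554/5
Final result = 554/5

554/5


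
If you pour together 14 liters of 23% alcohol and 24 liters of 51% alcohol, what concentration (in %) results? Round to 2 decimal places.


Solute in mixture 1 = 23% of 14 L = 14*23/100 = 161/50 L
Solute in mixture 2 = 51% of 24 L = 24*51/100 = 306/25 L
Total solute = 161/50 + 306/25 = 773/50 L
Total volume = 14 + 24 = 38 L
Final concentration = 773/50/38 * 100 = 40.68%

40.68


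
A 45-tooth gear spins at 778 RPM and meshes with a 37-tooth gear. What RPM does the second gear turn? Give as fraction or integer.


Gear ratio: teeth_A * RPM_A = teeth_B * RPM_B
45 * 778 = 37 * RPM_B
35010 = 37 * RPM_B
RPM_B = 35010 / 37
RPM_B = 35010/37

35010/37


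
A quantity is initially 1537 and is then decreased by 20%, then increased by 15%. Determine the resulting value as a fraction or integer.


Start: 1537
Step 1: decrease by 20% => multiply by 80/100
  1537 * 80/100 = 6148/5
Step 2: increase by 15% => multiply by 115/100
  6148/5 * 115/100 = 35351/25
Final value = 35351/25

35351/25


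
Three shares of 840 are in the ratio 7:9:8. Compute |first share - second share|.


Total parts = 7 + 9 + 8 = 24
Value per part = 840 / 24 = 35
Shares: 7*35=245, 9*35=315, 8*35=280
First share = 245, second share = 315
Difference = |245 - 315| = 70

70


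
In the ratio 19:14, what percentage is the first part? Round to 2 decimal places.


Total parts = 19 + 14 = 33
First part fraction = 19/33
Percentage = (19/33) * 100
= 0.575758 * 100
= 57.58%

57.58


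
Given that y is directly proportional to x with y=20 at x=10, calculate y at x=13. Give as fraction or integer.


Direct proportion: y = kx
Find k: k = 20/10 = 2
Compute y at x=13: y = 2 * 13
y = 26

26


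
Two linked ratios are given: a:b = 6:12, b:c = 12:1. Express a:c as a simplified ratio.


Given a:b = 6:12 and b:c = 12:1
Make b consistent. Multiply first ratio by 12: a:b = 72:144
Multiply second ratio by 12: b:c = 144:12
Now b = 144 in both, so a:b:c = 72:144:12
Therefore a:c = 72:12
Simplify by GCD: a:c = 6:1

6:1


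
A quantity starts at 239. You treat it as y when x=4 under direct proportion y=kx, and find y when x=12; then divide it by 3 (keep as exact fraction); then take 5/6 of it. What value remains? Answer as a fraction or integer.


Start with 239.
Step 1: Direct prop: k = (239)/4; new y = k*12 = 239*12/4 = 717
Step 2: Divide by 3: 717 / 3 = 239
Step 3: Take 5/6: 239 * 5/6 = 1195/6
Final result = 1195/6

1195/6


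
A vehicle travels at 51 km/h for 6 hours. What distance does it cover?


Using distance = speed * time
Speed = 51 km/h
Time = 6 hours
Distance = 51 * 6
= 306 km

306


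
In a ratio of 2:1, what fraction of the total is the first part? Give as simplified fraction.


Total parts = 2 + 1 = 3
First part fraction = 2/3
Simplify: 2/3 = 2/3

2/3


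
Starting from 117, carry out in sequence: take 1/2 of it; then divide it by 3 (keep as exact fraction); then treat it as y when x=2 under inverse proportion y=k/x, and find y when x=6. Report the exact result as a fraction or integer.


Start with 117.
Step 1: Take 1/2: 117 * 1/2 = 117/2
Step 2: Divide by 3: 117/2 / 3 = 39/2
Step 3: Inverse prop: k = (39/2)*2; new y = k/6 = 39/2*2/6 = 13/2
Final result = 13/2

13/2


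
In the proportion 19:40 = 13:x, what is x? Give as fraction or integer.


Setting up: 19/40 = 13/x
Cross multiply: 19 * x = 40 * 13
19x = 520
x = 520/19
x = 520/19

520/19


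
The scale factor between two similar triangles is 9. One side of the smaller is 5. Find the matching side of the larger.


Similar triangles have proportional sides
Scale factor = 9
Smaller side = 5
Corresponding larger side = 5 * 9
= 45

45


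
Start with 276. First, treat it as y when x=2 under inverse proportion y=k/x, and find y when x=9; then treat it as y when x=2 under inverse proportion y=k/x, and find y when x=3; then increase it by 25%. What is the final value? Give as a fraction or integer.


Start with 276.
Step 1: Inverse prop: k = (276)*2; new y = k/9 = 276*2/9 = 184/3
Step 2: Inverse prop: k = (184/3)*2; new y = k/3 = 184/3*2/3 = 368/9
Step 3: Increase by 25%: 368/9 * 125/100 = 460/9
Final result = 460/9

460/9


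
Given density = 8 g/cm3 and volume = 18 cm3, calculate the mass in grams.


Using mass = density * volume
Density = 8 g/cm3
Volume = 18 cm3
Mass = 8 * 18
= 144 g

144


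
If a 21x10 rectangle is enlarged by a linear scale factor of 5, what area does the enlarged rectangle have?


Original dimensions: 21 x 10
Enlargement factor = 5
New width = 21 * 5 = 105
New height = 10 * 5 = 50
New area = 105 * 50 = 5250

5250


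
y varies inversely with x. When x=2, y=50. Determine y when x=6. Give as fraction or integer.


Inverse proportion: y = k/x
Find k: k = 2 * 50 = 100
Compute y at x=6: y = 100/6
y = 50/3

50/3


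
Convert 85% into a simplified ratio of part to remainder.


Part = 85%, Remainder = 15%
Ratio = 85:15
GCD(85, 15) = 5
Simplify: 17:3 = 17:3

17:3


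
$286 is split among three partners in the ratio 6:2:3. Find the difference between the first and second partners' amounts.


Total parts = 6 + 2 + 3 = 11
Value per part = 286 / 11 = 26
Shares: 6*26=156, 2*26=52, 3*26=78
First share = 156, second share = 52
Difference = |156 - 52| = 104

104


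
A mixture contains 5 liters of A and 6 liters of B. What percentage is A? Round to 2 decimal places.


Volume of A = 5 L
Volume of B = 6 L
Total volume = 5 + 6 = 11 L
Percentage of A = (5/11) * 100
= 45.45%

45.45


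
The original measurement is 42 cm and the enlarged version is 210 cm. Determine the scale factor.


Original length = 42 cm
Scaled length = 210 cm
Scale factor = 210 / 42
= 5

5


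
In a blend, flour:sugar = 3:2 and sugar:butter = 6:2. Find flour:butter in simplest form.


Given a:b = 3:2 and b:c = 6:2
Make b consistent. Multiply first ratio by 6: a:b = 18:12
Multiply second ratio by 2: b:c = 12:4
Now b = 12 in both, so a:b:c = 18:12:4
Therefore a:c = 18:4
Simplify by GCD: a:c = 9:2

9:2


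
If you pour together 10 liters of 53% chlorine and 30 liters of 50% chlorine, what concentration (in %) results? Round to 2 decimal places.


Solute in mixture 1 = 53% of 10 L = 10*53/100 = 53/10 L
Solute in mixture 2 = 50% of 30 L = 30*50/100 = 15 L
Total solute = 53/10 + 15 = 203/10 L
Total volume = 10 + 30 = 40 L
Final concentration = 203/10/40 * 100 = 50.75%

50.75


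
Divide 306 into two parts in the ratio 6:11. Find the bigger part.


Total parts = 6 + 11 = 17
Value per part = 306 / 17 = 18
First share = 6 * 18 = 108
Second share = 11 * 18 = 198
Larger share = 198

198


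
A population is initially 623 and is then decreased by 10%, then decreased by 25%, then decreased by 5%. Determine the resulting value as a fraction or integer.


Start: 623
Step 1: decrease by 10% => multiply by 90/100
  623 * 90/100 = 5607/10
Step 2: decrease by 25% => multiply by 75/100
  5607/10 * 75/100 = 16821/40
Step 3: decrease by 5% => multiply by 95/100
  16821/40 * 95/100 = 319599/800
Final value = 319599/800

319599/800


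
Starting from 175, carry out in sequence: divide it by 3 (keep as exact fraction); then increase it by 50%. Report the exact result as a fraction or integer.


Start with 175.
Step 1: Divide by 3: 175 / 3 = 175/3
Step 2: Increase by 50%: 175/3 * 150/100 = 175/2
Final result = 175/2

175/2


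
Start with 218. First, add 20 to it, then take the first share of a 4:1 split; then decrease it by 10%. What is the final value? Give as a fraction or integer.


Start with 218.
Step 1: Add 20: 218+20=238; split 4:1 first = 238*4/5 = 952/5
Step 2: Decrease by 10%: 952/5 * 90/100 = 4284/25
Final result = 4284/25

4284/25


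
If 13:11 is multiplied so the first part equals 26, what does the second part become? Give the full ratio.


Original ratio: 13:11
First term target: 26
Scale factor = 26 / 13 = 2
Multiply second term: 11 * 2 = 22
Equivalent ratio = 26:22

26:22


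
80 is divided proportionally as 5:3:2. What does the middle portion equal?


Ratio = 5:3:2
Total parts = 5 + 3 + 2 = 10
Value per part = 80 / 10 = 8
First share = 5 * 8 = 40
Middle share = 3 * 8 = 24
Third share = 2 * 8 = 16

24


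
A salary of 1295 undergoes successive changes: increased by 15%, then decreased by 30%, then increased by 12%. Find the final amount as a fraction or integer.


Start: 1295
Step 1: increase by 15% => multiply by 115/100
  1295 * 115/100 = 5957/4
Step 2: decrease by 30% => multiply by 70/100
  5957/4 * 70/100 = 41699/40
Step 3: increase by 12% => multiply by 112/100
  41699/40 * 112/100 = 291893/250
Final value = 291893/250

291893/250


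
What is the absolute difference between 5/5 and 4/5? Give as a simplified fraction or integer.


Simplify: 5/5 = 1 and 4/5 = 4/5
Find common denominator: LCD = 5
Convert: 5/5 and 4/5
Difference = |5 - 4|/5 = 1/5
Simplified = 1/5

1/5


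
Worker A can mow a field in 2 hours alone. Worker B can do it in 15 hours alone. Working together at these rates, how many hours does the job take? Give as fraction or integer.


Rate of A = 1/2 job per hour
Rate of B = 1/15 job per hour
Combined rate = 1/2 + 1/15
Find common denominator: (15 + 2)/(2*15) = 17/30
Combined rate = 17/30 job per hour
Time together = 1 / (17/30) = 30/17 hours

30/17


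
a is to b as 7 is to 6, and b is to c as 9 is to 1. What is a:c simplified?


Given a:b = 7:6 and b:c = 9:1
Make b consistent. Multiply first ratio by 9: a:b = 63:54
Multiply second ratio by 6: b:c = 54:6
Now b = 54 in both, so a:b:c = 63:54:6
Therefore a:c = 63:6
Simplify by GCD: a:c = 21:2

21:2


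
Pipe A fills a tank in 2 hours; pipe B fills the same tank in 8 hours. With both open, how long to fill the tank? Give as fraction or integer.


Rate of A = 1/2 job per hour
Rate of B = 1/8 job per hour
Combined rate = 1/2 + 1/8
Find common denominator: (8 + 2)/(2*8) = 10/16
Combined rate = 5/8 job per hour
Time together = 1 / (5/8) = 8/5 hours

8/5


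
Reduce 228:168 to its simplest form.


Find GCD(228, 168)
GCD = 12
Divide both by 12: 228/12 = 19, 168/12 = 14
Simplified ratio = 19:14

19:14


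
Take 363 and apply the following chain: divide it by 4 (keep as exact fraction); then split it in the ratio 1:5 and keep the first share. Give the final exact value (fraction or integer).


Start with 363.
Step 1: Divide by 4: 363 / 4 = 363/4
Step 2: Split 1:5, first share = 363/4 * 1/6 = 121/8
Final result = 121/8

121/8


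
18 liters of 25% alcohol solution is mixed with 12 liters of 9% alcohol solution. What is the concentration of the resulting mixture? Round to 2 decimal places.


Solute in mixture 1 = 25% of 18 L = 18*25/100 = 9/2 L
Solute in mixture 2 = 9% of 12 L = 12*9/100 = 27/25 L
Total solute = 9/2 + 27/25 = 279/50 L
Total volume = 18 + 12 = 30 L
Final concentration = 279/50/30 * 100 = 18.60%

18.60


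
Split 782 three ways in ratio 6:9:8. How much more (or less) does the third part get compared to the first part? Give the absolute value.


Total parts = 6 + 9 + 8 = 23
Value per part = 782 / 23 = 34
Shares: 6*34=204, 9*34=306, 8*34=272
Third share = 272, first share = 204
Difference = |272 - 204| = 68

68


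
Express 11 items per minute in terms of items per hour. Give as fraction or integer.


Converting from per minute to per hour
Rate = 11 items per minute
Multiply by 60: 11 * 60
= 660 items per hour

660


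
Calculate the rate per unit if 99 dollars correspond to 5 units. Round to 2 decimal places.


Total dollars = 99
Number of units = 5
Unit rate = 99 / 5
= 19.80 dollars per unit

19.80


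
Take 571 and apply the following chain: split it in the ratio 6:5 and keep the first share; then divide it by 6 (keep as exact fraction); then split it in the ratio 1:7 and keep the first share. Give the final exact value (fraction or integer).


Start with 571.
Step 1: Split 6:5, first share = 571 * 6/11 = 3426/11
Step 2: Divide by 6: 3426/11 / 6 = 571/11
Step 3: Split 1:7, first share = 571/11 * 1/8 = 571/88
Final result = 571/88

571/88


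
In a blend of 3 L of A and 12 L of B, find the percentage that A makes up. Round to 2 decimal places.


Volume of A = 3 L
Volume of B = 12 L
Total volume = 3 + 12 = 15 L
Percentage of A = (3/15) * 100
= 20.00%

20.00
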